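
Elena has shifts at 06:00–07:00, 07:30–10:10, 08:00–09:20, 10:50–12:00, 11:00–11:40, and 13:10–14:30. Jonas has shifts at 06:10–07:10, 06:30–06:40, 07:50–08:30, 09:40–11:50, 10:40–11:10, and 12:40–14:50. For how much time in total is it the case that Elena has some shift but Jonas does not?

1 h 50 min

A, merged: 06:00-07:00, 07:30-10:10, 10:50-12:00, 13:10-14:30.
B, merged: 06:10-07:10, 07:50-08:30, 09:40-11:50, 12:40-14:50.
A \ B = 06:00-06:10, 07:30-07:50, 08:30-09:40, 11:50-12:00.
Total: 10 min + 20 min + 1 h 10 min + 10 min = 1 h 50 min.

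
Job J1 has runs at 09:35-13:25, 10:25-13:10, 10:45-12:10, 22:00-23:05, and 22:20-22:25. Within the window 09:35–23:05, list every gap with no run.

13:25–22:00

After merging, the occupied span is 09:35–13:25, 22:00–23:05.
Gaps within 09:35–23:05: 13:25–22:00.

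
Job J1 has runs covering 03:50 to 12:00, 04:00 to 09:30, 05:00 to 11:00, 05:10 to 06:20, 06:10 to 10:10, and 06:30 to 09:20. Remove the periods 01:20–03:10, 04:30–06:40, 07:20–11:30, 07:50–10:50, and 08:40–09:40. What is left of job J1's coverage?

03:50-04:30, 06:40-07:20, 11:30-12:00

First set merges to 03:50-12:00.
Second set merges to 01:20-03:10, 04:30-06:40, 07:20-11:30.
03:50-12:00 with B removed leaves 03:50-04:30, 06:40-07:20, 11:30-12:00.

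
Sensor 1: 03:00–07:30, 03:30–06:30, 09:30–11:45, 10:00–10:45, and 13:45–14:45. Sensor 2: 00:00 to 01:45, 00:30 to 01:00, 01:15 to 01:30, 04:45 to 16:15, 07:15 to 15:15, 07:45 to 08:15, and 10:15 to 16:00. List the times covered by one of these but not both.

00:00–01:45, 03:00–04:45, 07:30–09:30, 11:45–13:45, 14:45–16:15

A, merged: 03:00–07:30, 09:30–11:45, 13:45–14:45.
B, merged: 00:00–01:45, 04:45–16:15.
Only in the first: 03:00–04:45.
Only in the second: 00:00–01:45, 07:30–09:30, 11:45–13:45, 14:45–16:15.
Together these are the periods covered by exactly one.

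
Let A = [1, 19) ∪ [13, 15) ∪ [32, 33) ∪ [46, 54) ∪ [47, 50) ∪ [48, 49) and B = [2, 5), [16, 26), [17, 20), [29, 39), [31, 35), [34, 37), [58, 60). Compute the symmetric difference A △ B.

[1, 2) ∪ [5, 16) ∪ [19, 26) ∪ [29, 32) ∪ [33, 39) ∪ [46, 54) ∪ [58, 60)

A, merged: [1, 19), [32, 33), [46, 54).
B, merged: [2, 5), [16, 26), [29, 39), [58, 60).
Only in the first: [1, 2), [5, 16), [46, 54).
Only in the second: [19, 26), [29, 32), [33, 39), [58, 60).
Together these are the periods covered by exactly one.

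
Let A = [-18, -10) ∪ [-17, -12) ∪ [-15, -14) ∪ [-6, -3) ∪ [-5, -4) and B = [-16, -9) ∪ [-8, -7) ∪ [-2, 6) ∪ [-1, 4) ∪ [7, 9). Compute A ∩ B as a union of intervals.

[-16, -10)

A, merged: [-18, -10), [-6, -3).
B, merged: [-16, -9), [-8, -7), [-2, 6), [7, 9).
[-18, -10) meets the second set on [-16, -10).
[-6, -3): no overlap with the second set.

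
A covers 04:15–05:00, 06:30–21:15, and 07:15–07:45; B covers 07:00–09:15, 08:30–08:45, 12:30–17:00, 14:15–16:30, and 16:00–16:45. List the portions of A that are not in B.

A, merged: 04:15–05:00, 06:30–21:15.
B, merged: 07:00–09:15, 12:30–17:00.
04:15–05:00: no B overlap → unchanged.
06:30–21:15 minus B → 06:30–07:00, 09:15–12:30, 17:00–21:15.

04:15–05:00, 06:30–07:00, 09:15–12:30, 17:00–21:15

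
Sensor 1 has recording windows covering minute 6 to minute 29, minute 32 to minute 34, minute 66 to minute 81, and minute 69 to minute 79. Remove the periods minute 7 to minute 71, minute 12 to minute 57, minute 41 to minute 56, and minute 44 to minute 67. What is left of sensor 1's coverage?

A, merged: minute 6 to minute 29, minute 32 to minute 34, minute 66 to minute 81.
B, merged: minute 7 to minute 71.
minute 6 to minute 29 \ B = minute 6 to minute 7.
minute 32 to minute 34: entirely removed.
minute 66 to minute 81 \ B = minute 71 to minute 81.

minute 6 to minute 7, minute 71 to minute 81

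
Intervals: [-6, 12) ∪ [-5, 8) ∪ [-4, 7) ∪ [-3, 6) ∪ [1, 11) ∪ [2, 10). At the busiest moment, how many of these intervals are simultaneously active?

Sweep endpoints in order; track running count of active intervals.
Peak of 6 reached at 2.

6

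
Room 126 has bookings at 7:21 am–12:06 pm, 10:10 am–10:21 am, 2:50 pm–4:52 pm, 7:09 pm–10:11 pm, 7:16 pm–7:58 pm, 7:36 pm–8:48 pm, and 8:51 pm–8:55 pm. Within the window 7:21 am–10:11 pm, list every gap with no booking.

12:06 pm–2:50 pm, 4:52 pm–7:09 pm

Covered (merged): 7:21 am–12:06 pm, 2:50 pm–4:52 pm, 7:09 pm–10:11 pm.
Uncovered inside 7:21 am–10:11 pm: 12:06 pm–2:50 pm, 4:52 pm–7:09 pm.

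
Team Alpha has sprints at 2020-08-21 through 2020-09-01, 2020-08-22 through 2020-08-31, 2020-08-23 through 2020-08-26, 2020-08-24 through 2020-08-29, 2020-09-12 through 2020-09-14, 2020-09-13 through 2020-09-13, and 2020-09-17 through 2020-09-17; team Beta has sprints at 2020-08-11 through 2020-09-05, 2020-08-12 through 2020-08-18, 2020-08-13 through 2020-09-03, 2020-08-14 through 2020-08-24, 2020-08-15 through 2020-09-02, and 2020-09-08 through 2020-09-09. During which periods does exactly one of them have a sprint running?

2020-08-11 through 2020-08-20, 2020-09-02 through 2020-09-05, 2020-09-08 through 2020-09-09, 2020-09-12 through 2020-09-14, 2020-09-17 through 2020-09-17

A, merged: 2020-08-21 through 2020-09-01, 2020-09-12 through 2020-09-14, 2020-09-17 through 2020-09-17.
B, merged: 2020-08-11 through 2020-09-05, 2020-09-08 through 2020-09-09.
Only in the first: 2020-09-12 through 2020-09-14, 2020-09-17 through 2020-09-17.
Only in the second: 2020-08-11 through 2020-08-20, 2020-09-02 through 2020-09-05, 2020-09-08 through 2020-09-09.
Together these are the periods covered by exactly one.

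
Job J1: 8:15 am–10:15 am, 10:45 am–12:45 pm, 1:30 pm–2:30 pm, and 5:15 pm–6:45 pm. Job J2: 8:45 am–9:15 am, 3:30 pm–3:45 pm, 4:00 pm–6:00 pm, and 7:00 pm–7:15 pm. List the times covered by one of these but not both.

A \ B = 8:15 am–8:45 am, 9:15 am–10:15 am, 10:45 am–12:45 pm, 1:30 pm–2:30 pm, 6:00 pm–6:45 pm.
B \ A = 3:30 pm–3:45 pm, 4:00 pm–5:15 pm, 7:00 pm–7:15 pm.
Union of the two gives the symmetric difference.

8:15 am–8:45 am, 9:15 am–10:15 am, 10:45 am–12:45 pm, 1:30 pm–2:30 pm, 3:30 pm–3:45 pm, 4:00 pm–5:15 pm, 6:00 pm–6:45 pm, 7:00 pm–7:15 pm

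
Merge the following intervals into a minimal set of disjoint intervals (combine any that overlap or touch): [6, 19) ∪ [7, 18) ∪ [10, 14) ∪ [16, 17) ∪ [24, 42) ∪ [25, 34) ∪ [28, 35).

[7, 18) overlaps/touches [6, 19) → extend to [6, 19).
[10, 14) overlaps/touches [6, 19) → extend to [6, 19).
[16, 17) overlaps/touches [6, 19) → extend to [6, 19).
[24, 42) is disjoint → start new block.
[25, 34) overlaps/touches [24, 42) → extend to [24, 42).
[28, 35) overlaps/touches [24, 42) → extend to [24, 42).

[6, 19) ∪ [24, 42)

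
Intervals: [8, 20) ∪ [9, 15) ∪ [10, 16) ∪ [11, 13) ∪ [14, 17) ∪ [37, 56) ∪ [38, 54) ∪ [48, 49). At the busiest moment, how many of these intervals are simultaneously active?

4

At 11, 4 of the intervals are simultaneously active.
No point has more.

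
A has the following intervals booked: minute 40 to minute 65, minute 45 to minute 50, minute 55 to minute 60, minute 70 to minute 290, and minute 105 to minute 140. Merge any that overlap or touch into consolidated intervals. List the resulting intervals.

minute 40 to minute 65, minute 70 to minute 290

minute 45 to minute 50 overlaps/touches minute 40 to minute 65 → extend to minute 40 to minute 65.
minute 55 to minute 60 overlaps/touches minute 40 to minute 65 → extend to minute 40 to minute 65.
minute 70 to minute 290 is disjoint → start new block.
minute 105 to minute 140 overlaps/touches minute 70 to minute 290 → extend to minute 70 to minute 290.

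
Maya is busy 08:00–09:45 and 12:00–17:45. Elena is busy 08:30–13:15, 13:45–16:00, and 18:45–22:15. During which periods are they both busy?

08:30-09:45, 12:00-13:15, 13:45-16:00

08:00-09:45 meets the second set on 08:30-09:45.
12:00-17:45 meets the second set on 12:00-13:15, 13:45-16:00.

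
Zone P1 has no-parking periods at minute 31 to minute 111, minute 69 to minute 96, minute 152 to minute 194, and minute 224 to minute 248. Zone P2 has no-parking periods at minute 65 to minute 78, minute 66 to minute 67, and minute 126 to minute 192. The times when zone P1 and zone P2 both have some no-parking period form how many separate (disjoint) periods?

2

A, merged: minute 31 to minute 111, minute 152 to minute 194, minute 224 to minute 248.
B, merged: minute 65 to minute 78, minute 126 to minute 192.
A ∩ B = minute 65 to minute 78, minute 152 to minute 192.
That is 2 disjoint pieces.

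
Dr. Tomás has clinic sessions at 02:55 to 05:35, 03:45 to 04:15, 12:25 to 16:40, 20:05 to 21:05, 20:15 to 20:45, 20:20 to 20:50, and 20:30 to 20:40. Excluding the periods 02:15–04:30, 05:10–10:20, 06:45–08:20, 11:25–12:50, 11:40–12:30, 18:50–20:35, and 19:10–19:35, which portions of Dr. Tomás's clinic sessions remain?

04:30–05:10, 12:50–16:40, 20:35–21:05

Merge the first list: 02:55–05:35, 12:25–16:40, 20:05–21:05.
Merge the second list: 02:15–04:30, 05:10–10:20, 11:25–12:50, 18:50–20:35.
02:55–05:35 \ B = 04:30–05:10.
12:25–16:40 \ B = 12:50–16:40.
20:05–21:05 \ B = 20:35–21:05.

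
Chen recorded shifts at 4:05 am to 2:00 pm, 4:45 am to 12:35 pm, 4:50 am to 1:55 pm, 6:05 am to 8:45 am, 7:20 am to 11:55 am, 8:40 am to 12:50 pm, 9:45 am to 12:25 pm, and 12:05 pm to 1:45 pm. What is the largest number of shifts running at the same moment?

6

Sweep endpoints in order; track running count of active intervals.
Peak of 6 reached at 8:40 am.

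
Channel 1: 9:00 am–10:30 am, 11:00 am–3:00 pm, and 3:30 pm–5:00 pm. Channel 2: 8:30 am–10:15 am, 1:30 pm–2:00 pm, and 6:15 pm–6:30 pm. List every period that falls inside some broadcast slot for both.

9:00 am-10:15 am, 1:30 pm-2:00 pm

9:00 am-10:30 am ∩ B → 9:00 am-10:15 am.
11:00 am-3:00 pm ∩ B → 1:30 pm-2:00 pm.
3:30 pm-5:00 pm meets no B interval.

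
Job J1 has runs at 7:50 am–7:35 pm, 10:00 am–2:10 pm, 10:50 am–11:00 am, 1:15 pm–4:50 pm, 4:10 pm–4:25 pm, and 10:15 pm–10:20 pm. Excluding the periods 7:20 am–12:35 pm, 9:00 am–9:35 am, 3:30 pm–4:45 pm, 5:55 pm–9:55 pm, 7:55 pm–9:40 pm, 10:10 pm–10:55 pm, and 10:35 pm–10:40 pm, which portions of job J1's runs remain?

A, merged: 7:50 am–7:35 pm, 10:15 pm–10:20 pm.
B, merged: 7:20 am–12:35 pm, 3:30 pm–4:45 pm, 5:55 pm–9:55 pm, 10:10 pm–10:55 pm.
7:50 am–7:35 pm minus B → 12:35 pm–3:30 pm, 4:45 pm–5:55 pm.
10:15 pm–10:20 pm: fully covered by B → removed.

12:35 pm–3:30 pm, 4:45 pm–5:55 pm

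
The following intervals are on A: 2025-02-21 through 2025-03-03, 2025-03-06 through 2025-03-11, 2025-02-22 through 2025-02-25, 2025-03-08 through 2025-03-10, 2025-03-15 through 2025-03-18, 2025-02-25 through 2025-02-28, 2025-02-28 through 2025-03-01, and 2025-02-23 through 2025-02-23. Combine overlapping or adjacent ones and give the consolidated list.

Sort by start: 2025-02-21 through 2025-03-03, 2025-02-22 through 2025-02-25, 2025-02-23 through 2025-02-23, 2025-02-25 through 2025-02-28, 2025-02-28 through 2025-03-01, 2025-03-06 through 2025-03-11, 2025-03-08 through 2025-03-10, 2025-03-15 through 2025-03-18.
2025-02-22 through 2025-02-25 overlaps/touches 2025-02-21 through 2025-03-03 → extend to 2025-02-21 through 2025-03-03.
2025-02-23 through 2025-02-23 overlaps/touches 2025-02-21 through 2025-03-03 → extend to 2025-02-21 through 2025-03-03.
2025-02-25 through 2025-02-28 overlaps/touches 2025-02-21 through 2025-03-03 → extend to 2025-02-21 through 2025-03-03.
2025-02-28 through 2025-03-01 overlaps/touches 2025-02-21 through 2025-03-03 → extend to 2025-02-21 through 2025-03-03.
2025-03-06 through 2025-03-11 is disjoint → start new block.
2025-03-08 through 2025-03-10 overlaps/touches 2025-03-06 through 2025-03-11 → extend to 2025-03-06 through 2025-03-11.
2025-03-15 through 2025-03-18 is disjoint → start new block.

2025-02-21 through 2025-03-03, 2025-03-06 through 2025-03-11, 2025-03-15 through 2025-03-18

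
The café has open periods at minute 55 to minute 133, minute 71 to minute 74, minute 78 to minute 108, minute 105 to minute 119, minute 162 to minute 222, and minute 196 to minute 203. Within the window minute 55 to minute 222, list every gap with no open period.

minute 133 to minute 162

Covered (merged): minute 55 to minute 133, minute 162 to minute 222.
Gaps within minute 55 to minute 222: minute 133 to minute 162.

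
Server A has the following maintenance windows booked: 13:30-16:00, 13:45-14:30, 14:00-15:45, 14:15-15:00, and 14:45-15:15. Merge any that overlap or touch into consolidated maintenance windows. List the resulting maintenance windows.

13:45–14:30 overlaps/touches 13:30–16:00 → extend to 13:30–16:00.
14:00–15:45 overlaps/touches 13:30–16:00 → extend to 13:30–16:00.
14:15–15:00 overlaps/touches 13:30–16:00 → extend to 13:30–16:00.
14:45–15:15 overlaps/touches 13:30–16:00 → extend to 13:30–16:00.

13:30–16:00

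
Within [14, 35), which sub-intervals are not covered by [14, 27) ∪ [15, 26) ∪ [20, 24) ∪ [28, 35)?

[27, 28)

The merged coverage is [14, 27), [28, 35).
Uncovered inside [14, 35): [27, 28).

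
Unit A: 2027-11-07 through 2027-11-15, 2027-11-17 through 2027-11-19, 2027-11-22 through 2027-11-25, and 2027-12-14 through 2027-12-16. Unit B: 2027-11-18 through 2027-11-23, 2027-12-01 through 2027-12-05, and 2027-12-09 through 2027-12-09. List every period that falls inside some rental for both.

2027-11-07 through 2027-11-15 meets no B interval.
2027-11-17 through 2027-11-19 ∩ B → 2027-11-18 through 2027-11-19.
2027-11-22 through 2027-11-25 ∩ B → 2027-11-22 through 2027-11-23.
2027-12-14 through 2027-12-16 meets no B interval.

2027-11-18 through 2027-11-19, 2027-11-22 through 2027-11-23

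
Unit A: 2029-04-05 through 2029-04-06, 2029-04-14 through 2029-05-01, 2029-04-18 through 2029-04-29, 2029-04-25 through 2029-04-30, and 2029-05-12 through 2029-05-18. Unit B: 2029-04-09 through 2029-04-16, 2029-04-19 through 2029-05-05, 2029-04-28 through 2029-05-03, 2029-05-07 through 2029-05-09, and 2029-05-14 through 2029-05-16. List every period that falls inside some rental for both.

A, merged: 2029-04-05 through 2029-04-06, 2029-04-14 through 2029-05-01, 2029-05-12 through 2029-05-18.
B, merged: 2029-04-09 through 2029-04-16, 2029-04-19 through 2029-05-05, 2029-05-07 through 2029-05-09, 2029-05-14 through 2029-05-16.
2029-04-05 through 2029-04-06: no overlap with the second set.
2029-04-14 through 2029-05-01 meets the second set on 2029-04-14 through 2029-04-16, 2029-04-19 through 2029-05-01.
2029-05-12 through 2029-05-18 meets the second set on 2029-05-14 through 2029-05-16.

2029-04-14 through 2029-04-16, 2029-04-19 through 2029-05-01, 2029-05-14 through 2029-05-16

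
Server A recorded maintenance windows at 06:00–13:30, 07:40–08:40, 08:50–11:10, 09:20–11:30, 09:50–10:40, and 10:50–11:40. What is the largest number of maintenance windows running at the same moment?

4

At 09:50, 4 of the intervals are simultaneously active.
No point has more.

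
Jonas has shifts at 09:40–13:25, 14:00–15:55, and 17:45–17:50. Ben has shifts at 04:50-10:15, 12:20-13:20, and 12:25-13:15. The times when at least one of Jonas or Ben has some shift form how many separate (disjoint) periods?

Merge the second list: 04:50–10:15, 12:20–13:20.
A ∪ B = 04:50–13:25, 14:00–15:55, 17:45–17:50.
That is 3 disjoint pieces.

3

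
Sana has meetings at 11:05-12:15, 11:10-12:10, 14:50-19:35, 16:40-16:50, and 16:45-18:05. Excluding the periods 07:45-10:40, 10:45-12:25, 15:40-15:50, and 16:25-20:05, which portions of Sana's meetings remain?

Merge the first list: 11:05–12:15, 14:50–19:35.
11:05–12:15 lies entirely inside B → drops out.
14:50–19:35 with B removed leaves 14:50–15:40, 15:50–16:25.

14:50–15:40, 15:50–16:25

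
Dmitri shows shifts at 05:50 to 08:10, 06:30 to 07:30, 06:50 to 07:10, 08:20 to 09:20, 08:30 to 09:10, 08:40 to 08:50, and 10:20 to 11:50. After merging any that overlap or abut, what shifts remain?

05:50–08:10, 08:20–09:20, 10:20–11:50

06:30–07:30 overlaps/touches 05:50–08:10 → extend to 05:50–08:10.
06:50–07:10 overlaps/touches 05:50–08:10 → extend to 05:50–08:10.
08:20–09:20 is disjoint → start new block.
08:30–09:10 overlaps/touches 08:20–09:20 → extend to 08:20–09:20.
08:40–08:50 overlaps/touches 08:20–09:20 → extend to 08:20–09:20.
10:20–11:50 is disjoint → start new block.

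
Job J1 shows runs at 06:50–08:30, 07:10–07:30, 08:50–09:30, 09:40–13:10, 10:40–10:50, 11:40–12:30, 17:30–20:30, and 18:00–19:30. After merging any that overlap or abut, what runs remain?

06:50–08:30, 08:50–09:30, 09:40–13:10, 17:30–20:30

07:10–07:30 overlaps/touches 06:50–08:30 → extend to 06:50–08:30.
08:50–09:30 is disjoint → start new block.
09:40–13:10 is disjoint → start new block.
10:40–10:50 overlaps/touches 09:40–13:10 → extend to 09:40–13:10.
11:40–12:30 overlaps/touches 09:40–13:10 → extend to 09:40–13:10.
17:30–20:30 is disjoint → start new block.
18:00–19:30 overlaps/touches 17:30–20:30 → extend to 17:30–20:30.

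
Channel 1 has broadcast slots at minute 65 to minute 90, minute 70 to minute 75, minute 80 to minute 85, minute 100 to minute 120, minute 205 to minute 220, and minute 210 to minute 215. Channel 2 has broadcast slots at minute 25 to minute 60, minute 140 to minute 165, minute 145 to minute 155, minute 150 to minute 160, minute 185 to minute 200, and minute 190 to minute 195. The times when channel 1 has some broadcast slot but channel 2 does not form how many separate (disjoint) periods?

3

A, merged: minute 65 to minute 90, minute 100 to minute 120, minute 205 to minute 220.
B, merged: minute 25 to minute 60, minute 140 to minute 165, minute 185 to minute 200.
A \ B = minute 65 to minute 90, minute 100 to minute 120, minute 205 to minute 220.
That is 3 disjoint pieces.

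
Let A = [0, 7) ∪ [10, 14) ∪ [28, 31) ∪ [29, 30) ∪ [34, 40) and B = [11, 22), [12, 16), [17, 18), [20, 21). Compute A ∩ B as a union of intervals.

[11, 14)

A, merged: [0, 7), [10, 14), [28, 31), [34, 40).
B, merged: [11, 22).
[0, 7): no overlap with the second set.
[10, 14) meets the second set on [11, 14).
[28, 31): no overlap with the second set.
[34, 40): no overlap with the second set.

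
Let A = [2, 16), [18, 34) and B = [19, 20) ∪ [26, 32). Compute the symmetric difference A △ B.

[2, 16) ∪ [18, 19) ∪ [20, 26) ∪ [32, 34)

Only in the first: [2, 16), [18, 19), [20, 26), [32, 34).
Only in the second: none.
Together these are the periods covered by exactly one.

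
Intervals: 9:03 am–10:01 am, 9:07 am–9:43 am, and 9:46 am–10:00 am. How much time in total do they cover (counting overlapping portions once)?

58 min

Merged: 9:03 am–10:01 am.
Length: 58 min.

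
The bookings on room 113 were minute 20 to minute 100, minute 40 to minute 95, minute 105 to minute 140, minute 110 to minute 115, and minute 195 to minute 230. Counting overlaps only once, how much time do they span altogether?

Merged: minute 20 to minute 100, minute 105 to minute 140, minute 195 to minute 230.
Lengths: 80 minutes + 35 minutes + 35 minutes = 150 minutes.

150 minutes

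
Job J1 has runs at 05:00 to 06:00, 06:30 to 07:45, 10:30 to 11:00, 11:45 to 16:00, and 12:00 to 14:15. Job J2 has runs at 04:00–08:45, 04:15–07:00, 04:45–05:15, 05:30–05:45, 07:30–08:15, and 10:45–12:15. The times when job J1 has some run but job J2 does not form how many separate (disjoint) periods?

2

First set merges to 05:00–06:00, 06:30–07:45, 10:30–11:00, 11:45–16:00.
Second set merges to 04:00–08:45, 10:45–12:15.
A \ B = 10:30–10:45, 12:15–16:00.
That is 2 disjoint pieces.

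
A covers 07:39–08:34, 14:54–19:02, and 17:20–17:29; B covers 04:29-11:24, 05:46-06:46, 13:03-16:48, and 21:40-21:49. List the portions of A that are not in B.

A, merged: 07:39–08:34, 14:54–19:02.
B, merged: 04:29–11:24, 13:03–16:48, 21:40–21:49.
07:39–08:34 lies entirely inside B → drops out.
14:54–19:02 with B removed leaves 16:48–19:02.

16:48–19:02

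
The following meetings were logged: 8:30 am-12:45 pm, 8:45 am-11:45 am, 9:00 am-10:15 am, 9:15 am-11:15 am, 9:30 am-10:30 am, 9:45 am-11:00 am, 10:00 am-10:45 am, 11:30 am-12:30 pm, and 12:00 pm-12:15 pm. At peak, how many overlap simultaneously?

Sweep endpoints in order; track running count of active intervals.
Peak of 7 reached at 10:00 am.

7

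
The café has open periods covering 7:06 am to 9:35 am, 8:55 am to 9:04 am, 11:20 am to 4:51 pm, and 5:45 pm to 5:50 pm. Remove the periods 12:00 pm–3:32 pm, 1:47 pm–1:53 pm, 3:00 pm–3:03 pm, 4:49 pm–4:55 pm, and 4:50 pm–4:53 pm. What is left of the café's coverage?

First set merges to 7:06 am-9:35 am, 11:20 am-4:51 pm, 5:45 pm-5:50 pm.
Second set merges to 12:00 pm-3:32 pm, 4:49 pm-4:55 pm.
7:06 am-9:35 am: nothing removed.
11:20 am-4:51 pm \ B = 11:20 am-12:00 pm, 3:32 pm-4:49 pm.
5:45 pm-5:50 pm: nothing removed.

7:06 am-9:35 am, 11:20 am-12:00 pm, 3:32 pm-4:49 pm, 5:45 pm-5:50 pm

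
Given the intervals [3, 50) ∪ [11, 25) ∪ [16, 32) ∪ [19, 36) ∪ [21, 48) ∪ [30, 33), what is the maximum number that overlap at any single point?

At 21, 5 of the intervals are simultaneously active.
No point has more.

5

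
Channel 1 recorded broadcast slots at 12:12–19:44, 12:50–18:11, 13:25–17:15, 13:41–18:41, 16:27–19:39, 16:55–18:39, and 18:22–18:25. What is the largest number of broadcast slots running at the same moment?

At 16:55, 6 of the intervals are simultaneously active.
No point has more.

6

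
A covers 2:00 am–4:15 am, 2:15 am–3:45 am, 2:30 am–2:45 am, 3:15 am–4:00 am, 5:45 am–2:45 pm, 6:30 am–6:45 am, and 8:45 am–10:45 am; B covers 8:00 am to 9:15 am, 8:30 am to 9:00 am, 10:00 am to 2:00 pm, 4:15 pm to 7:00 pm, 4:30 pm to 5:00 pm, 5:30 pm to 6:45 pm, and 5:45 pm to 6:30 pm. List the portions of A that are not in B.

A, merged: 2:00 am–4:15 am, 5:45 am–2:45 pm.
B, merged: 8:00 am–9:15 am, 10:00 am–2:00 pm, 4:15 pm–7:00 pm.
2:00 am–4:15 am: nothing removed.
5:45 am–2:45 pm \ B = 5:45 am–8:00 am, 9:15 am–10:00 am, 2:00 pm–2:45 pm.

2:00 am–4:15 am, 5:45 am–8:00 am, 9:15 am–10:00 am, 2:00 pm–2:45 pm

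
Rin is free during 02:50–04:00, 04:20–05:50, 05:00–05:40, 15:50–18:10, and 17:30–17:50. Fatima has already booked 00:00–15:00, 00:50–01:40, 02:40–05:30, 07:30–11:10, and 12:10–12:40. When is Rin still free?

A, merged: 02:50–04:00, 04:20–05:50, 15:50–18:10.
B, merged: 00:00–15:00.
02:50–04:00: entirely removed.
04:20–05:50: entirely removed.
15:50–18:10: nothing removed.

15:50–18:10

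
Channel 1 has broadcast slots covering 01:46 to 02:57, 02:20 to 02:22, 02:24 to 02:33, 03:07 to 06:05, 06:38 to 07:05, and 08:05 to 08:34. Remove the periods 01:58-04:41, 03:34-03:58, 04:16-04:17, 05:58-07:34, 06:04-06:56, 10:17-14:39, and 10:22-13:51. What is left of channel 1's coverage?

01:46-01:58, 04:41-05:58, 08:05-08:34

A, merged: 01:46-02:57, 03:07-06:05, 06:38-07:05, 08:05-08:34.
B, merged: 01:58-04:41, 05:58-07:34, 10:17-14:39.
01:46-02:57 with B removed leaves 01:46-01:58.
03:07-06:05 with B removed leaves 04:41-05:58.
06:38-07:05 lies entirely inside B → drops out.
08:05-08:34 is untouched.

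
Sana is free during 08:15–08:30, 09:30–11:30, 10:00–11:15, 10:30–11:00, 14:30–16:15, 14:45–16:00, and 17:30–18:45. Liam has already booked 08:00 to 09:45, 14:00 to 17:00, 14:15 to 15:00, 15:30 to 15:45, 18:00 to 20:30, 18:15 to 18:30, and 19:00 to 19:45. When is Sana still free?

09:45–11:30, 17:30–18:00

First set merges to 08:15–08:30, 09:30–11:30, 14:30–16:15, 17:30–18:45.
Second set merges to 08:00–09:45, 14:00–17:00, 18:00–20:30.
08:15–08:30: fully covered by B → removed.
09:30–11:30 minus B → 09:45–11:30.
14:30–16:15: fully covered by B → removed.
17:30–18:45 minus B → 17:30–18:00.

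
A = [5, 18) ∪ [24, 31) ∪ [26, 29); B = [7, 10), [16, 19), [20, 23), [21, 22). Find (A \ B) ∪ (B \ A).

[5, 7) ∪ [10, 16) ∪ [18, 19) ∪ [20, 23) ∪ [24, 31)

Merge the first list: [5, 18), [24, 31).
Merge the second list: [7, 10), [16, 19), [20, 23).
A but not B: [5, 7), [10, 16), [24, 31).
B but not A: [18, 19), [20, 23).
Combining gives A △ B.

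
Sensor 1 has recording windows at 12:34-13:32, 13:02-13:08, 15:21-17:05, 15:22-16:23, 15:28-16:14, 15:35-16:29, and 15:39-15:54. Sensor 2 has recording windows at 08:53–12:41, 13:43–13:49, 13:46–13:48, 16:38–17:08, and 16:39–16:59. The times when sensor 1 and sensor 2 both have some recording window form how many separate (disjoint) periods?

2

First set merges to 12:34–13:32, 15:21–17:05.
Second set merges to 08:53–12:41, 13:43–13:49, 16:38–17:08.
A ∩ B = 12:34–12:41, 16:38–17:05.
That is 2 disjoint pieces.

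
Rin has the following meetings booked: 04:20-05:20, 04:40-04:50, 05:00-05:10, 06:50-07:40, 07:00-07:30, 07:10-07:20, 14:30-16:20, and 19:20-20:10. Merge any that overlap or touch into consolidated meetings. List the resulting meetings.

04:40-04:50 overlaps/touches 04:20-05:20 → extend to 04:20-05:20.
05:00-05:10 overlaps/touches 04:20-05:20 → extend to 04:20-05:20.
06:50-07:40 is disjoint → start new block.
07:00-07:30 overlaps/touches 06:50-07:40 → extend to 06:50-07:40.
07:10-07:20 overlaps/touches 06:50-07:40 → extend to 06:50-07:40.
14:30-16:20 is disjoint → start new block.
19:20-20:10 is disjoint → start new block.

04:20-05:20, 06:50-07:40, 14:30-16:20, 19:20-20:10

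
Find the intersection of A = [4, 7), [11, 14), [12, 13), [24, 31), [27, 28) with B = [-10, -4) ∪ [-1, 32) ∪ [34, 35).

[4, 7) ∪ [11, 14) ∪ [24, 31)

A, merged: [4, 7), [11, 14), [24, 31).
[4, 7) meets the second set on [4, 7).
[11, 14) meets the second set on [11, 14).
[24, 31) meets the second set on [24, 31).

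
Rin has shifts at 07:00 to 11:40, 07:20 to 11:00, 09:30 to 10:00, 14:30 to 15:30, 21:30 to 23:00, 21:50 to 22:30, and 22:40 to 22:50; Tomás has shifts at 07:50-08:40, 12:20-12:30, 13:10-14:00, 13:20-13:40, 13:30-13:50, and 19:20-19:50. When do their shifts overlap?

A, merged: 07:00-11:40, 14:30-15:30, 21:30-23:00.
B, merged: 07:50-08:40, 12:20-12:30, 13:10-14:00, 19:20-19:50.
07:00-11:40 overlaps B on 07:50-08:40.
14:30-15:30 falls entirely outside B.
21:30-23:00 falls entirely outside B.

07:50-08:40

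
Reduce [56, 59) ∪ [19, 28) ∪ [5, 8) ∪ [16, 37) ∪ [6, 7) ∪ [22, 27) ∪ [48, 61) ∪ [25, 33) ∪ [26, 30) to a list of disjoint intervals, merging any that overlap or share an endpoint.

[5, 8) ∪ [16, 37) ∪ [48, 61)

Sort by start: [5, 8), [6, 7), [16, 37), [19, 28), [22, 27), [25, 33), [26, 30), [48, 61), [56, 59).
[6, 7) overlaps/touches [5, 8) → extend to [5, 8).
[16, 37) is disjoint → start new block.
[19, 28) overlaps/touches [16, 37) → extend to [16, 37).
[22, 27) overlaps/touches [16, 37) → extend to [16, 37).
[25, 33) overlaps/touches [16, 37) → extend to [16, 37).
[26, 30) overlaps/touches [16, 37) → extend to [16, 37).
[48, 61) is disjoint → start new block.
[56, 59) overlaps/touches [48, 61) → extend to [48, 61).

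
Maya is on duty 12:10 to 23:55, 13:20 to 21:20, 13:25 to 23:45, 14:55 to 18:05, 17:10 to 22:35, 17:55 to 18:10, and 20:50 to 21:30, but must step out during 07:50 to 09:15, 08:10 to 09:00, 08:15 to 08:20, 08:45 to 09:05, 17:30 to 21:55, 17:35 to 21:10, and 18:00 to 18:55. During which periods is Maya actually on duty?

Merge the first list: 12:10-23:55.
Merge the second list: 07:50-09:15, 17:30-21:55.
12:10-23:55 \ B = 12:10-17:30, 21:55-23:55.

12:10-17:30, 21:55-23:55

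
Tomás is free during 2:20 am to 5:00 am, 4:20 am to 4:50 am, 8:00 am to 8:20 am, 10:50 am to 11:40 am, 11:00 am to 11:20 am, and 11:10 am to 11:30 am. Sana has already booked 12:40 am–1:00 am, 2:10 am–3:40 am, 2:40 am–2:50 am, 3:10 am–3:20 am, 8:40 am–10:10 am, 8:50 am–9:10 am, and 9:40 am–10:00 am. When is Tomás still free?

First set merges to 2:20 am–5:00 am, 8:00 am–8:20 am, 10:50 am–11:40 am.
Second set merges to 12:40 am–1:00 am, 2:10 am–3:40 am, 8:40 am–10:10 am.
2:20 am–5:00 am minus B → 3:40 am–5:00 am.
8:00 am–8:20 am: no B overlap → unchanged.
10:50 am–11:40 am: no B overlap → unchanged.

3:40 am–5:00 am, 8:00 am–8:20 am, 10:50 am–11:40 am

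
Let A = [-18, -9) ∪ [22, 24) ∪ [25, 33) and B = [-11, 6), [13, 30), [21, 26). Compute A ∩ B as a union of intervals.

[-11, -9) ∪ [22, 24) ∪ [25, 30)

Second set merges to [-11, 6), [13, 30).
[-18, -9) ∩ B → [-11, -9).
[22, 24) ∩ B → [22, 24).
[25, 33) ∩ B → [25, 30).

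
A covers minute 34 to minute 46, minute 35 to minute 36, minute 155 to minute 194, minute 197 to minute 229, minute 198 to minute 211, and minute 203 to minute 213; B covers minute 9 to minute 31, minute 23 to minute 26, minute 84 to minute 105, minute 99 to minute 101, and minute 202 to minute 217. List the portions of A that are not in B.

A, merged: minute 34 to minute 46, minute 155 to minute 194, minute 197 to minute 229.
B, merged: minute 9 to minute 31, minute 84 to minute 105, minute 202 to minute 217.
minute 34 to minute 46 is untouched.
minute 155 to minute 194 is untouched.
minute 197 to minute 229 with B removed leaves minute 197 to minute 202, minute 217 to minute 229.

minute 34 to minute 46, minute 155 to minute 194, minute 197 to minute 202, minute 217 to minute 229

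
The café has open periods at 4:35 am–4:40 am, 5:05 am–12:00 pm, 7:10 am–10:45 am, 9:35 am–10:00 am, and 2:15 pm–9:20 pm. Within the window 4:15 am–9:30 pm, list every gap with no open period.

4:15 am-4:35 am, 4:40 am-5:05 am, 12:00 pm-2:15 pm, 9:20 pm-9:30 pm

After merging, the occupied span is 4:35 am-4:40 am, 5:05 am-12:00 pm, 2:15 pm-9:20 pm.
Complement within 4:15 am-9:30 pm: 4:15 am-4:35 am, 4:40 am-5:05 am, 12:00 pm-2:15 pm, 9:20 pm-9:30 pm.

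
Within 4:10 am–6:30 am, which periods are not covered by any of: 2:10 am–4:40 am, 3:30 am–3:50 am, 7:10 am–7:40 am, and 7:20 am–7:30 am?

4:40 am–6:30 am

Covered (merged): 2:10 am–4:40 am, 7:10 am–7:40 am.
Gaps within 4:10 am–6:30 am: 4:40 am–6:30 am.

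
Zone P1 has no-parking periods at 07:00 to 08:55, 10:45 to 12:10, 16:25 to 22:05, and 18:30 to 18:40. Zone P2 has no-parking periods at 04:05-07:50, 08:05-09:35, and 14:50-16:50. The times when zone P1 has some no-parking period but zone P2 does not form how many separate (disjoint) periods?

First set merges to 07:00–08:55, 10:45–12:10, 16:25–22:05.
A \ B = 07:50–08:05, 10:45–12:10, 16:50–22:05.
That is 3 disjoint pieces.

3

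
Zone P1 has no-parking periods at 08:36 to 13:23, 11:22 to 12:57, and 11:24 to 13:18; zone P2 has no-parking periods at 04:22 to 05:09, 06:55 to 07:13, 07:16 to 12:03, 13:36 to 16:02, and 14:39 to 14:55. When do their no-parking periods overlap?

A, merged: 08:36-13:23.
B, merged: 04:22-05:09, 06:55-07:13, 07:16-12:03, 13:36-16:02.
08:36-13:23 meets the second set on 08:36-12:03.

08:36-12:03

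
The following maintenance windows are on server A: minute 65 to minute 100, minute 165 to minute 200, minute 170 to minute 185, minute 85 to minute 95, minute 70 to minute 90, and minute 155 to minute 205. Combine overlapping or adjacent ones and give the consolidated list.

Sort by start: minute 65 to minute 100, minute 70 to minute 90, minute 85 to minute 95, minute 155 to minute 205, minute 165 to minute 200, minute 170 to minute 185.
minute 70 to minute 90 overlaps/touches minute 65 to minute 100 → extend to minute 65 to minute 100.
minute 85 to minute 95 overlaps/touches minute 65 to minute 100 → extend to minute 65 to minute 100.
minute 155 to minute 205 is disjoint → start new block.
minute 165 to minute 200 overlaps/touches minute 155 to minute 205 → extend to minute 155 to minute 205.
minute 170 to minute 185 overlaps/touches minute 155 to minute 205 → extend to minute 155 to minute 205.

minute 65 to minute 100, minute 155 to minute 205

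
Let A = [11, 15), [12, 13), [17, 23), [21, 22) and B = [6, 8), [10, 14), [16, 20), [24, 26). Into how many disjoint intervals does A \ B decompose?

A, merged: [11, 15), [17, 23).
A \ B = [14, 15), [20, 23).
That is 2 disjoint pieces.

2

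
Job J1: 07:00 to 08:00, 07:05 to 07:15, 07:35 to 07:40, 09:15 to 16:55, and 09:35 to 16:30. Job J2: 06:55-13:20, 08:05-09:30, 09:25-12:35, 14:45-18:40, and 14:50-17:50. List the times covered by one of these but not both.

Merge the first list: 07:00-08:00, 09:15-16:55.
Merge the second list: 06:55-13:20, 14:45-18:40.
Only in the first: 13:20-14:45.
Only in the second: 06:55-07:00, 08:00-09:15, 16:55-18:40.
Together these are the periods covered by exactly one.

06:55-07:00, 08:00-09:15, 13:20-14:45, 16:55-18:40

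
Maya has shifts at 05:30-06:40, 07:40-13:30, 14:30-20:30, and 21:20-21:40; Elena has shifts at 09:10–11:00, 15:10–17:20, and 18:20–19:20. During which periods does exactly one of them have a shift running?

05:30–06:40, 07:40–09:10, 11:00–13:30, 14:30–15:10, 17:20–18:20, 19:20–20:30, 21:20–21:40

A \ B = 05:30–06:40, 07:40–09:10, 11:00–13:30, 14:30–15:10, 17:20–18:20, 19:20–20:30, 21:20–21:40.
B \ A = none.
Union of the two gives the symmetric difference.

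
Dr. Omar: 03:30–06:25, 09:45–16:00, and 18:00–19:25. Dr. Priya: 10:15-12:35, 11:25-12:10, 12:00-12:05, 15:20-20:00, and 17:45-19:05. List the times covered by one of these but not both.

Merge the second list: 10:15-12:35, 15:20-20:00.
A \ B = 03:30-06:25, 09:45-10:15, 12:35-15:20.
B \ A = 16:00-18:00, 19:25-20:00.
Union of the two gives the symmetric difference.

03:30-06:25, 09:45-10:15, 12:35-15:20, 16:00-18:00, 19:25-20:00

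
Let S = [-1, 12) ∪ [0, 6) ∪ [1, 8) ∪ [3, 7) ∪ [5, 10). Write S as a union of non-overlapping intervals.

[0, 6) overlaps/touches [-1, 12) → extend to [-1, 12).
[1, 8) overlaps/touches [-1, 12) → extend to [-1, 12).
[3, 7) overlaps/touches [-1, 12) → extend to [-1, 12).
[5, 10) overlaps/touches [-1, 12) → extend to [-1, 12).

[-1, 12)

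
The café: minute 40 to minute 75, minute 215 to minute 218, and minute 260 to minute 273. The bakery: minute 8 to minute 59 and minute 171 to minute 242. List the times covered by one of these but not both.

Only in the first: minute 59 to minute 75, minute 260 to minute 273.
Only in the second: minute 8 to minute 40, minute 171 to minute 215, minute 218 to minute 242.
Together these are the periods covered by exactly one.

minute 8 to minute 40, minute 59 to minute 75, minute 171 to minute 215, minute 218 to minute 242, minute 260 to minute 273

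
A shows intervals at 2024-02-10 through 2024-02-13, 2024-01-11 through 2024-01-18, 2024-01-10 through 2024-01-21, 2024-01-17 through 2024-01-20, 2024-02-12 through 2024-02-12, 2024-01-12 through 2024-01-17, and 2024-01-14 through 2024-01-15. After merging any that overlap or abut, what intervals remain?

2024-01-10 through 2024-01-21, 2024-02-10 through 2024-02-13

Sort by start: 2024-01-10 through 2024-01-21, 2024-01-11 through 2024-01-18, 2024-01-12 through 2024-01-17, 2024-01-14 through 2024-01-15, 2024-01-17 through 2024-01-20, 2024-02-10 through 2024-02-13, 2024-02-12 through 2024-02-12.
2024-01-11 through 2024-01-18 overlaps/touches 2024-01-10 through 2024-01-21 → extend to 2024-01-10 through 2024-01-21.
2024-01-12 through 2024-01-17 overlaps/touches 2024-01-10 through 2024-01-21 → extend to 2024-01-10 through 2024-01-21.
2024-01-14 through 2024-01-15 overlaps/touches 2024-01-10 through 2024-01-21 → extend to 2024-01-10 through 2024-01-21.
2024-01-17 through 2024-01-20 overlaps/touches 2024-01-10 through 2024-01-21 → extend to 2024-01-10 through 2024-01-21.
2024-02-10 through 2024-02-13 is disjoint → start new block.
2024-02-12 through 2024-02-12 overlaps/touches 2024-02-10 through 2024-02-13 → extend to 2024-02-10 through 2024-02-13.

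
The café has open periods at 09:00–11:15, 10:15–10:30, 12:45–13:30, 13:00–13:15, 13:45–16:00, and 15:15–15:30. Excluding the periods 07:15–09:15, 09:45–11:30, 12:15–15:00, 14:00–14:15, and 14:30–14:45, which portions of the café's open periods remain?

Merge the first list: 09:00-11:15, 12:45-13:30, 13:45-16:00.
Merge the second list: 07:15-09:15, 09:45-11:30, 12:15-15:00.
09:00-11:15 with B removed leaves 09:15-09:45.
12:45-13:30 lies entirely inside B → drops out.
13:45-16:00 with B removed leaves 15:00-16:00.

09:15-09:45, 15:00-16:00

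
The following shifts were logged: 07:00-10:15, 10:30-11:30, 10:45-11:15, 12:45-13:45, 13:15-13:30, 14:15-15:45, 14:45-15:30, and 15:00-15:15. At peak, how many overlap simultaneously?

3

Sweep endpoints in order; track running count of active intervals.
Peak of 3 reached at 15:00.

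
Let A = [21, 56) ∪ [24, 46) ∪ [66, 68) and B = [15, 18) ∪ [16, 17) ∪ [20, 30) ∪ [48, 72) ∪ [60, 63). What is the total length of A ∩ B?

Merge the first list: [21, 56), [66, 68).
Merge the second list: [15, 18), [20, 30), [48, 72).
A ∩ B = [21, 30), [48, 56), [66, 68).
Total: 9 + 8 + 2 = 19.

19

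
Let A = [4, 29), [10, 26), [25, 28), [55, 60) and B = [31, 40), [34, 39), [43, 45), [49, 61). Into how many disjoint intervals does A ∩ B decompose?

First set merges to [4, 29), [55, 60).
Second set merges to [31, 40), [43, 45), [49, 61).
A ∩ B = [55, 60).
That is 1 disjoint piece.

1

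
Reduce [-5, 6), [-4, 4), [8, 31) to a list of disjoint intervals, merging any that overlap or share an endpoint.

[-4, 4) overlaps/touches [-5, 6) → extend to [-5, 6).
[8, 31) is disjoint → start new block.

[-5, 6) ∪ [8, 31)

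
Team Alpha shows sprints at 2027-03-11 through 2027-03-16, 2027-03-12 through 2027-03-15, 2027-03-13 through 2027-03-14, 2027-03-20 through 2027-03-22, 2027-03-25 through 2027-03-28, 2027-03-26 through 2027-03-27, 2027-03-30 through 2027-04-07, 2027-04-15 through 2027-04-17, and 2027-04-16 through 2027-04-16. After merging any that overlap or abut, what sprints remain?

2027-03-11 through 2027-03-16, 2027-03-20 through 2027-03-22, 2027-03-25 through 2027-03-28, 2027-03-30 through 2027-04-07, 2027-04-15 through 2027-04-17

2027-03-12 through 2027-03-15 overlaps/touches 2027-03-11 through 2027-03-16 → extend to 2027-03-11 through 2027-03-16.
2027-03-13 through 2027-03-14 overlaps/touches 2027-03-11 through 2027-03-16 → extend to 2027-03-11 through 2027-03-16.
2027-03-20 through 2027-03-22 is disjoint → start new block.
2027-03-25 through 2027-03-28 is disjoint → start new block.
2027-03-26 through 2027-03-27 overlaps/touches 2027-03-25 through 2027-03-28 → extend to 2027-03-25 through 2027-03-28.
2027-03-30 through 2027-04-07 is disjoint → start new block.
2027-04-15 through 2027-04-17 is disjoint → start new block.
2027-04-16 through 2027-04-16 overlaps/touches 2027-04-15 through 2027-04-17 → extend to 2027-04-15 through 2027-04-17.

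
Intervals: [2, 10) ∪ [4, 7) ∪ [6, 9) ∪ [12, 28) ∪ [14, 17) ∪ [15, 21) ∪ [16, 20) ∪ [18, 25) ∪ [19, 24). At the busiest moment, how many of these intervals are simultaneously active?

5

At 19, 5 of the intervals are simultaneously active.
No point has more.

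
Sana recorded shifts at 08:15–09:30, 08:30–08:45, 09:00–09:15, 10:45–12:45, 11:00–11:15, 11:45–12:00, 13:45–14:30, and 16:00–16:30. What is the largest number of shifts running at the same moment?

Walk the sorted start/end points keeping a running depth.
The depth first hits 2 at 08:30.

2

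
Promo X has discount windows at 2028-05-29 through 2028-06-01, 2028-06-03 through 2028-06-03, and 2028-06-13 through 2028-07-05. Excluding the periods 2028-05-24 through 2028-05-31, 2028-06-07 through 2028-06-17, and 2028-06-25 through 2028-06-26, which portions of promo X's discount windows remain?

2028-06-01 through 2028-06-01, 2028-06-03 through 2028-06-03, 2028-06-18 through 2028-06-24, 2028-06-27 through 2028-07-05

2028-05-29 through 2028-06-01 \ B = 2028-06-01 through 2028-06-01.
2028-06-03 through 2028-06-03: nothing removed.
2028-06-13 through 2028-07-05 \ B = 2028-06-18 through 2028-06-24, 2028-06-27 through 2028-07-05.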